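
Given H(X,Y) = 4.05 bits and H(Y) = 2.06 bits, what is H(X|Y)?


H(X|Y) = H(X,Y) - H(Y) = 4.05 - 2.06 = 1.99

1.99 bits


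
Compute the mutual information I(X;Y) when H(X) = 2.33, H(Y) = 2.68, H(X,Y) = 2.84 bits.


I(X;Y) = H(X) + H(Y) - H(X,Y) = 2.33 + 2.68 - 2.84 = 2.17

2.17 bits


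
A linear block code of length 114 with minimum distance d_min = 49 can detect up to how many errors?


Detection capability = d_min - 1 = 49 - 1 = 48

48 errors


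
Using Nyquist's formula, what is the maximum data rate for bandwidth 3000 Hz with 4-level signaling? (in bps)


Rate = 2 * B * log2(M) = 2 * 3000 * 2.0 = 12000.0

12000.0 bps


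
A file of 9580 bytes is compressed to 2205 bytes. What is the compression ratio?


Ratio = original / compressed = 9580 / 2205 = 4.3447

4.3447


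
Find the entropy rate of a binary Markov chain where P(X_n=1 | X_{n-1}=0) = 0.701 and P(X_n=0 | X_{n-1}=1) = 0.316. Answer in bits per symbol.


Stationary distribution: pi_0 = p10/(p01+p10) = 0.3107, pi_1 = 0.6893. Entropy rate H' = pi_0*H(p01) + pi_1*H(p10) = 0.3107*0.8801 + 0.6893*0.9 = 0.8938

0.8938 bits/symbol


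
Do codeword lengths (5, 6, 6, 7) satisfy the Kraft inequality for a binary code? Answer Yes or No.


Kraft sum = sum(2^(-l_i)) = 0.0703, need <= 1. Result: satisfied (a binary prefix-free code with these lengths exists)

Yes


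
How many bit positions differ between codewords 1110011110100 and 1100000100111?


Count differing positions: . . ^ . . ^ ^ . ^ . . ^ ^ = 6 differences

6


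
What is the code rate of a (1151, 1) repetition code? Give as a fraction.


Rate = k/n = 1/1151

1/1151


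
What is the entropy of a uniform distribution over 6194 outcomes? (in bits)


H = log2(n) = log2(6194) = 12.5967

12.5967 bits


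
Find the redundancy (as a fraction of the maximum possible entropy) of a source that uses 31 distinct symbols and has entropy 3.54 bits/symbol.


H_max = log2(K) = log2(31) = 4.9542 bits/symbol. Redundancy = 1 - H/H_max = 1 - 3.54/4.9542 = 1 - 0.7145 = 0.2855

0.2855


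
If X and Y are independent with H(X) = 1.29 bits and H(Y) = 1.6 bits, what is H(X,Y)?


For independent variables, H(X,Y) = H(X) + H(Y) = 1.29 + 1.6 = 2.89

2.89 bits


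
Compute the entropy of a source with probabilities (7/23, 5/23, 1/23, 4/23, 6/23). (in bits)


H = -sum(p_i * log2(p_i)). Terms: -(7/23)*log2(7/23) = 0.522324; -(5/23)*log2(5/23) = 0.478616; -(1/23)*log2(1/23) = 0.196677; -(4/23)*log2(4/23) = 0.438880; -(6/23)*log2(6/23) = 0.505722. H = 0.522324 + 0.478616 + 0.196677 + 0.438880 + 0.505722 = 2.1422

2.1422 bits


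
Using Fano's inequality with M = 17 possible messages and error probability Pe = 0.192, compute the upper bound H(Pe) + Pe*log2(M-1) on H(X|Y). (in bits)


H(Pe) = -Pe*log2(Pe) - (1-Pe)*log2(1-Pe) = -0.192*log2(0.192) - 0.808*log2(0.808) = 0.457118 + 0.248519 = 0.7056. Pe*log2(M-1) = 0.192*log2(16) = 0.768000. Bound = H(Pe) + Pe*log2(M-1) = 0.457118 + 0.248519 + 0.768000 = 1.4736

1.4736 bits


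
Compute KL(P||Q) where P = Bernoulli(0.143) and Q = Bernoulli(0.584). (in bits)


KL = p*log2(p/q) + (1-p)*log2((1-p)/(1-q)) = 0.143*log2(0.143/0.584) + 0.857*log2(0.857/0.416) = 0.6033

0.6033 bits


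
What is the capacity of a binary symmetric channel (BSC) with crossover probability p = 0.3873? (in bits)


H(p) = -p*log2(p) - (1-p)*log2(1-p) = -0.3873*log2(0.3873) - 0.6127*log2(0.6127) = 0.530011 + 0.433024 = 0.963. C = 1 - H(p) = 1 - 0.963 = 0.037

0.037 bits


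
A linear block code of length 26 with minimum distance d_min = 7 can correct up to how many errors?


Correction capability = floor((d-1)/2) = floor((7-1)/2) = 3

3 errors


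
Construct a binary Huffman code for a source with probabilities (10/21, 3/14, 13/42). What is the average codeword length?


Huffman construction (repeatedly merge the two least-probable nodes; each merge adds 1 bit to every symbol beneath it): 3/14 + 13/42 = 11/21; 10/21 + 11/21 = 1. Resulting codeword lengths (in the order the probabilities were given): (1, 2, 2). L_avg = sum(p_i * l_i) = 10/21*1 + 3/14*2 + 13/42*2 = 32/21 = 1.5238

1.5238 bits


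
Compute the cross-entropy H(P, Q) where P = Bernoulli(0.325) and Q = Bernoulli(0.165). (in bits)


H(P,Q) = -p*log2(q) - (1-p)*log2(1-q). -0.325*log2(0.165) = 0.844825; -0.675*log2(0.835) = 0.175603. H(P,Q) = 0.844825 + 0.175603 = 1.0204

1.0204 bits


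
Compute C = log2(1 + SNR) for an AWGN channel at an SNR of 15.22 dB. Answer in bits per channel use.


SNR_linear = 10^(15.22/10) = 33.266; C = log2(1 + SNR_linear) = log2(1 + 33.266) = 5.0987

5.0987 bits/channel use


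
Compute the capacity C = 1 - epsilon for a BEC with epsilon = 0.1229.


C = 1 - epsilon = 1 - 0.1229 = 0.8771

0.8771 bits


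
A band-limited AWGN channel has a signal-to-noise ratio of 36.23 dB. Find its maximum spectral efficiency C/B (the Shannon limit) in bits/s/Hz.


SNR_linear = 10^(36.23/10) = 4197.5898; C/B = log2(1 + SNR_linear) = log2(1 + 4197.5898) = 12.0357

12.0357 bits/s/Hz


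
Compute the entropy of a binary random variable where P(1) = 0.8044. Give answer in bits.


H = -p*log2(p) - (1-p)*log2(1-p). -0.8044*log2(0.8044) = 0.252594; -0.1956*log2(0.1956) = 0.460447. H = 0.252594 + 0.460447 = 0.713

0.713 bits


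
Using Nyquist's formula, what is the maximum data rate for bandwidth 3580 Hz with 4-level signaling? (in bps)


Rate = 2 * B * log2(M) = 2 * 3580 * 2.0 = 14320.0

14320.0 bps


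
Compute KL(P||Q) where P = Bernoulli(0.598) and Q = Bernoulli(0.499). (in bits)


KL = p*log2(p/q) + (1-p)*log2((1-p)/(1-q)) = 0.598*log2(0.598/0.499) + 0.402*log2(0.402/0.501) = 0.0285

0.0285 bits


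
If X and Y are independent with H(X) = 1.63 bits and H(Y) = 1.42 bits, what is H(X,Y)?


For independent variables, H(X,Y) = H(X) + H(Y) = 1.63 + 1.42 = 3.05

3.05 bits


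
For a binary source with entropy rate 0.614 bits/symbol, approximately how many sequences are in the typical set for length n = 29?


log2|A_typical| = nH = 29 * 0.614 = 17.806, so |A_typical| ~ 2^17.806 = 2.292e+05

2.292e+05


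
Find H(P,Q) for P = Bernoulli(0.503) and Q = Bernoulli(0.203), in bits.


H(P,Q) = -p*log2(q) - (1-p)*log2(1-q). -0.503*log2(0.203) = 1.157126; -0.497*log2(0.797) = 0.162692. H(P,Q) = 1.157126 + 0.162692 = 1.3198

1.3198 bits


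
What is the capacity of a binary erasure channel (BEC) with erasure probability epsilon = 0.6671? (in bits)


C = 1 - epsilon = 1 - 0.6671 = 0.3329

0.3329 bits


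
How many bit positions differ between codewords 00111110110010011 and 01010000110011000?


Count differing positions: . ^ ^ . ^ ^ ^ . . . . . . ^ . ^ ^ = 8 differences

8


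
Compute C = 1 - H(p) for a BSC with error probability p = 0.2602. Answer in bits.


H(p) = -p*log2(p) - (1-p)*log2(1-p) = -0.2602*log2(0.2602) - 0.7398*log2(0.7398) = 0.505388 + 0.321660 = 0.827. C = 1 - H(p) = 1 - 0.827 = 0.173

0.173 bits


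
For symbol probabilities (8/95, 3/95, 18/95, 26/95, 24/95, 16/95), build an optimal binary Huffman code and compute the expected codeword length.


Huffman construction (repeatedly merge the two least-probable nodes; each merge adds 1 bit to every symbol beneath it): 3/95 + 8/95 = 11/95; 11/95 + 16/95 = 27/95; 18/95 + 24/95 = 42/95; 26/95 + 27/95 = 53/95; 42/95 + 53/95 = 1. Resulting codeword lengths (in the order the probabilities were given): (4, 4, 2, 2, 2, 3). L_avg = sum(p_i * l_i) = 8/95*4 + 3/95*4 + 18/95*2 + 26/95*2 + 24/95*2 + 16/95*3 = 12/5 = 2.4

2.4 bits


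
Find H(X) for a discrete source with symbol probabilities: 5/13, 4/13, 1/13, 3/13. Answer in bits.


H = -sum(p_i * log2(p_i)). Terms: -(5/13)*log2(5/13) = 0.530197; -(4/13)*log2(4/13) = 0.523212; -(1/13)*log2(1/13) = 0.284649; -(3/13)*log2(3/13) = 0.488187. H = 0.530197 + 0.523212 + 0.284649 + 0.488187 = 1.8262

1.8262 bits


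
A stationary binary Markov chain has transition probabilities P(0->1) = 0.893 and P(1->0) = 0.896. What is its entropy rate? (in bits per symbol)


Stationary distribution: pi_0 = p10/(p01+p10) = 0.5008, pi_1 = 0.4992. Entropy rate H' = pi_0*H(p01) + pi_1*H(p10) = 0.5008*0.4908 + 0.4992*0.4815 = 0.4862

0.4862 bits/symbol


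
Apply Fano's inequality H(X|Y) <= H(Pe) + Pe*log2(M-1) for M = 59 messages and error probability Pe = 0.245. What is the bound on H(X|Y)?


H(Pe) = -Pe*log2(Pe) - (1-Pe)*log2(1-Pe) = -0.245*log2(0.245) - 0.755*log2(0.755) = 0.497141 + 0.306116 = 0.8033. Pe*log2(M-1) = 0.245*log2(58) = 1.435205. Bound = H(Pe) + Pe*log2(M-1) = 0.497141 + 0.306116 + 1.435205 = 2.2385

2.2385 bits


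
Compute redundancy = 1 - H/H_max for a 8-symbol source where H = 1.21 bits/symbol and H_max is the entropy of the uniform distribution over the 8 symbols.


H_max = log2(K) = log2(8) = 3.0 bits/symbol. Redundancy = 1 - H/H_max = 1 - 1.21/3.0 = 1 - 0.4033 = 0.5967

0.5967


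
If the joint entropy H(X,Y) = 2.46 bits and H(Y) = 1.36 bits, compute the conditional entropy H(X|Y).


H(X|Y) = H(X,Y) - H(Y) = 2.46 - 1.36 = 1.1

1.1 bits


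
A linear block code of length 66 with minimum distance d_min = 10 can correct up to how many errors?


Correction capability = floor((d-1)/2) = floor((10-1)/2) = 4

4 errors


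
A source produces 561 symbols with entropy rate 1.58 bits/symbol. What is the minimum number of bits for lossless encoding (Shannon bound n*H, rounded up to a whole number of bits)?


Minimum bits >= n * H = 561 * 1.58 = 886.38, rounded up to a whole number of bits = 887

887 bits


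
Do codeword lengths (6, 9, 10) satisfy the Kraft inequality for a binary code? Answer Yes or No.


Kraft sum = sum(2^(-l_i)) = 0.0186, need <= 1. Result: satisfied (a binary prefix-free code with these lengths exists)

Yes


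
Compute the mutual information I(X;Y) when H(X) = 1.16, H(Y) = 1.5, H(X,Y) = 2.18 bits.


I(X;Y) = H(X) + H(Y) - H(X,Y) = 1.16 + 1.5 - 2.18 = 0.48

0.48 bits


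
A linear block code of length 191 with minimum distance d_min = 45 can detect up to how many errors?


Detection capability = d_min - 1 = 45 - 1 = 44

44 errors


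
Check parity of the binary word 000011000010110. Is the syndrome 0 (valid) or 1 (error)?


Syndrome = XOR of all bits = 0 XOR 0 XOR 0 XOR 0 XOR 1 XOR 1 XOR 0 XOR 0 XOR 0 XOR 0 XOR 1 XOR 0 XOR 1 XOR 1 XOR 0 = 1

1


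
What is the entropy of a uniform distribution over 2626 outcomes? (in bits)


H = log2(n) = log2(2626) = 11.3587

11.3587 bits


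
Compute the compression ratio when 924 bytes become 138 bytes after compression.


Ratio = original / compressed = 924 / 138 = 6.6957

6.6957


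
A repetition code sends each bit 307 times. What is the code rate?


Rate = k/n = 1/307

1/307


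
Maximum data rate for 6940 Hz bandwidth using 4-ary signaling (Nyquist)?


Rate = 2 * B * log2(M) = 2 * 6940 * 2.0 = 27760.0

27760.0 bps


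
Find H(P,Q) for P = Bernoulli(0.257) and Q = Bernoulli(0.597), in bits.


H(P,Q) = -p*log2(q) - (1-p)*log2(1-q). -0.257*log2(0.597) = 0.191259; -0.743*log2(0.403) = 0.974183. H(P,Q) = 0.191259 + 0.974183 = 1.1654

1.1654 bits


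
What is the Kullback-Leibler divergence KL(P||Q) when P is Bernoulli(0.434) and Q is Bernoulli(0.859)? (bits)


KL = p*log2(p/q) + (1-p)*log2((1-p)/(1-q)) = 0.434*log2(0.434/0.859) + 0.566*log2(0.566/0.141) = 0.7074

0.7074 bits


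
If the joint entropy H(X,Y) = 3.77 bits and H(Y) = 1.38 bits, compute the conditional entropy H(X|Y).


H(X|Y) = H(X,Y) - H(Y) = 3.77 - 1.38 = 2.39

2.39 bits


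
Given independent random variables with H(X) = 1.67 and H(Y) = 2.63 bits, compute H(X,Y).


For independent variables, H(X,Y) = H(X) + H(Y) = 1.67 + 2.63 = 4.3

4.3 bits


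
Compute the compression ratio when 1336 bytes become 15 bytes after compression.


Ratio = original / compressed = 1336 / 15 = 89.0667

89.0667


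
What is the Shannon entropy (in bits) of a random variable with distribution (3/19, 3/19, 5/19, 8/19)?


H = -sum(p_i * log2(p_i)). Terms: -(3/19)*log2(3/19) = 0.420468; -(3/19)*log2(3/19) = 0.420468; -(5/19)*log2(5/19) = 0.506842; -(8/19)*log2(8/19) = 0.525443. H = 0.420468 + 0.420468 + 0.506842 + 0.525443 = 1.8732

1.8732 bits


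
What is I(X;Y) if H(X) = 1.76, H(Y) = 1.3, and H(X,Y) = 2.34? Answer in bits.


I(X;Y) = H(X) + H(Y) - H(X,Y) = 1.76 + 1.3 - 2.34 = 0.72

0.72 bits


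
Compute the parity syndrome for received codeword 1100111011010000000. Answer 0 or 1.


Syndrome = XOR of all bits = 1 XOR 1 XOR 0 XOR 0 XOR 1 XOR 1 XOR 1 XOR 0 XOR 1 XOR 1 XOR 0 XOR 1 XOR 0 XOR 0 XOR 0 XOR 0 XOR 0 XOR 0 XOR 0 = 0

0


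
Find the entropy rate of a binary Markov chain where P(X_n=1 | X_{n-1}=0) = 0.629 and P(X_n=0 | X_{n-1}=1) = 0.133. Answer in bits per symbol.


Stationary distribution: pi_0 = p10/(p01+p10) = 0.1745, pi_1 = 0.8255. Entropy rate H' = pi_0*H(p01) + pi_1*H(p10) = 0.1745*0.9514 + 0.8255*0.5656 = 0.633

0.633 bits/symbol


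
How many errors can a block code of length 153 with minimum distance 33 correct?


Correction capability = floor((d-1)/2) = floor((33-1)/2) = 16

16 errors


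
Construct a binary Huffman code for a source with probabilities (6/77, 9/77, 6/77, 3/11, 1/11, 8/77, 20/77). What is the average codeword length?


Huffman construction (repeatedly merge the two least-probable nodes; each merge adds 1 bit to every symbol beneath it): 6/77 + 6/77 = 12/77; 1/11 + 8/77 = 15/77; 9/77 + 12/77 = 3/11; 15/77 + 20/77 = 5/11; 3/11 + 3/11 = 6/11; 5/11 + 6/11 = 1. Resulting codeword lengths (in the order the probabilities were given): (4, 3, 4, 2, 3, 3, 2). L_avg = sum(p_i * l_i) = 6/77*4 + 9/77*3 + 6/77*4 + 3/11*2 + 1/11*3 + 8/77*3 + 20/77*2 = 202/77 = 2.6234

2.6234 bits


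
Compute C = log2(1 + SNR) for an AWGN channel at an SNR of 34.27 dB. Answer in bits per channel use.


SNR_linear = 10^(34.27/10) = 2673.0064; C = log2(1 + SNR_linear) = log2(1 + 2673.0064) = 11.3848

11.3848 bits/channel use


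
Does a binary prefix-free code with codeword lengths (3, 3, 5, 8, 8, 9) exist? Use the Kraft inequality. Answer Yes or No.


Kraft sum = sum(2^(-l_i)) = 0.291, need <= 1. Result: satisfied (a binary prefix-free code with these lengths exists)

Yes


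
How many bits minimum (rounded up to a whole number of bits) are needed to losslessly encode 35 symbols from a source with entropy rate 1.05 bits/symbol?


Minimum bits >= n * H = 35 * 1.05 = 36.75, rounded up to a whole number of bits = 37

37 bits


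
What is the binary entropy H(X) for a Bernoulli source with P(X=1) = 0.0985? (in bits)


H = -p*log2(p) - (1-p)*log2(1-p). -0.0985*log2(0.0985) = 0.329358; -0.9015*log2(0.9015) = 0.134865. H = 0.329358 + 0.134865 = 0.4642

0.4642 bits


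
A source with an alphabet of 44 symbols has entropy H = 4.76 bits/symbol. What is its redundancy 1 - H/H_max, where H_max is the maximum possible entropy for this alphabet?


H_max = log2(K) = log2(44) = 5.4594 bits/symbol. Redundancy = 1 - H/H_max = 1 - 4.76/5.4594 = 1 - 0.8719 = 0.1281

0.1281


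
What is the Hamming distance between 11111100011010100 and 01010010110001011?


Count differing positions: ^ . ^ . ^ ^ ^ . ^ . ^ . ^ ^ ^ ^ ^ = 12 differences

12


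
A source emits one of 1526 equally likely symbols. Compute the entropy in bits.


H = log2(n) = log2(1526) = 10.5755

10.5755 bits


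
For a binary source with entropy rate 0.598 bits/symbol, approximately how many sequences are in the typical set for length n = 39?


log2|A_typical| = nH = 39 * 0.598 = 23.322, so |A_typical| ~ 2^23.322 = 1.049e+07

1.049e+07


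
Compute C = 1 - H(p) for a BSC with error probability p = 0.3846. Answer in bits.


H(p) = -p*log2(p) - (1-p)*log2(1-p) = -0.3846*log2(0.3846) - 0.6154*log2(0.6154) = 0.530198 + 0.431028 = 0.9612. C = 1 - H(p) = 1 - 0.9612 = 0.0388

0.0388 bits


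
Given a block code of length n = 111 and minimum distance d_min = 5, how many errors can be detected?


Detection capability = d_min - 1 = 5 - 1 = 4

4 errors


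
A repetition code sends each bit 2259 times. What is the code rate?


Rate = k/n = 1/2259

1/2259


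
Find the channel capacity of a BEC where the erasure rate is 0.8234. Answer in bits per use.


C = 1 - epsilon = 1 - 0.8234 = 0.1766

0.1766 bits


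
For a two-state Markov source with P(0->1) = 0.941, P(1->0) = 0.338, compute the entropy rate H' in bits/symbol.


Stationary distribution: pi_0 = p10/(p01+p10) = 0.2643, pi_1 = 0.7357. Entropy rate H' = pi_0*H(p01) + pi_1*H(p10) = 0.2643*0.3235 + 0.7357*0.9229 = 0.7645

0.7645 bits/symbol


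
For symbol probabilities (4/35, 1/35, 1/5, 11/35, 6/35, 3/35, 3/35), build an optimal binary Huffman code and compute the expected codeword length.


Huffman construction (repeatedly merge the two least-probable nodes; each merge adds 1 bit to every symbol beneath it): 1/35 + 3/35 = 4/35; 3/35 + 4/35 = 1/5; 4/35 + 6/35 = 2/7; 1/5 + 1/5 = 2/5; 2/7 + 11/35 = 3/5; 2/5 + 3/5 = 1. Resulting codeword lengths (in the order the probabilities were given): (3, 4, 2, 2, 3, 4, 3). L_avg = sum(p_i * l_i) = 4/35*3 + 1/35*4 + 1/5*2 + 11/35*2 + 6/35*3 + 3/35*4 + 3/35*3 = 13/5 = 2.6

2.6 bits


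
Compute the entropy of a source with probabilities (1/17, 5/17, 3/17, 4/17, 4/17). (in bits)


H = -sum(p_i * log2(p_i)). Terms: -(1/17)*log2(1/17) = 0.240439; -(5/17)*log2(5/17) = 0.519275; -(3/17)*log2(3/17) = 0.441618; -(4/17)*log2(4/17) = 0.491168; -(4/17)*log2(4/17) = 0.491168. H = 0.240439 + 0.519275 + 0.441618 + 0.491168 + 0.491168 = 2.1837

2.1837 bits


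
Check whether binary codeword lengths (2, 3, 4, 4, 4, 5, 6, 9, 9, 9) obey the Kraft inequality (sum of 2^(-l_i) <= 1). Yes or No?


Kraft sum = sum(2^(-l_i)) = 0.6152, need <= 1. Result: satisfied (a binary prefix-free code with these lengths exists)

Yes


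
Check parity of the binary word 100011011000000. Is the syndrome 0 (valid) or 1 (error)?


Syndrome = XOR of all bits = 1 XOR 0 XOR 0 XOR 0 XOR 1 XOR 1 XOR 0 XOR 1 XOR 1 XOR 0 XOR 0 XOR 0 XOR 0 XOR 0 XOR 0 = 1

1


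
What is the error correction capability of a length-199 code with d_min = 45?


Correction capability = floor((d-1)/2) = floor((45-1)/2) = 22

22 errors


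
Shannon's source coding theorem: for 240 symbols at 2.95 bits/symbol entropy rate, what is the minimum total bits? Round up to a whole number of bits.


Minimum bits >= n * H = 240 * 2.95 = 708.0, rounded up to a whole number of bits = 708

708 bits


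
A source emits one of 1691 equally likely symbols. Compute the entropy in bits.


H = log2(n) = log2(1691) = 10.7237

10.7237 bits


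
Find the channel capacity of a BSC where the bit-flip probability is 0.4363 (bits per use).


H(p) = -p*log2(p) - (1-p)*log2(1-p) = -0.4363*log2(0.4363) - 0.5637*log2(0.5637) = 0.522080 + 0.466180 = 0.9883. C = 1 - H(p) = 1 - 0.9883 = 0.0117

0.0117 bits


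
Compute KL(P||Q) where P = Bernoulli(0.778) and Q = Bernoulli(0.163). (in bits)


KL = p*log2(p/q) + (1-p)*log2((1-p)/(1-q)) = 0.778*log2(0.778/0.163) + 0.222*log2(0.222/0.837) = 1.3293

1.3293 bits


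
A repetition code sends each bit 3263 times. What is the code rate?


Rate = k/n = 1/3263

1/3263


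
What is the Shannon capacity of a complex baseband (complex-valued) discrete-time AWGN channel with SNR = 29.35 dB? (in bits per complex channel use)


SNR_linear = 10^(29.35/10) = 860.9938; C = log2(1 + SNR_linear) = log2(1 + 860.9938) = 9.7515

9.7515 bits/channel use


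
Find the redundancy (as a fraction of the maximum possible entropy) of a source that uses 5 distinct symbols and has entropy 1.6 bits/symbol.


H_max = log2(K) = log2(5) = 2.3219 bits/symbol. Redundancy = 1 - H/H_max = 1 - 1.6/2.3219 = 1 - 0.6891 = 0.3109

0.3109


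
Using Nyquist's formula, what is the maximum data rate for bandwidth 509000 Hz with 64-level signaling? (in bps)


Rate = 2 * B * log2(M) = 2 * 509000 * 6.0 = 6108000.0

6108000.0 bps


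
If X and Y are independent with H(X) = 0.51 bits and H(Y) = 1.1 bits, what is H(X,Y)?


For independent variables, H(X,Y) = H(X) + H(Y) = 0.51 + 1.1 = 1.61

1.61 bits


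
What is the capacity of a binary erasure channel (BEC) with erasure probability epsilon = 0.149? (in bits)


C = 1 - epsilon = 1 - 0.149 = 0.851

0.851 bits


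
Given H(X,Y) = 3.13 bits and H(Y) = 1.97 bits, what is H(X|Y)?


H(X|Y) = H(X,Y) - H(Y) = 3.13 - 1.97 = 1.16

1.16 bits


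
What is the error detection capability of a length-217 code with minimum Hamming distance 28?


Detection capability = d_min - 1 = 28 - 1 = 27

27 errors


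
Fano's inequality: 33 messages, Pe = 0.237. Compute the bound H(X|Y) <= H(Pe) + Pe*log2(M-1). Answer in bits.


H(Pe) = -Pe*log2(Pe) - (1-Pe)*log2(1-Pe) = -0.237*log2(0.237) - 0.763*log2(0.763) = 0.492259 + 0.297757 = 0.79. Pe*log2(M-1) = 0.237*log2(32) = 1.185000. Bound = H(Pe) + Pe*log2(M-1) = 0.492259 + 0.297757 + 1.185000 = 1.975

1.975 bits


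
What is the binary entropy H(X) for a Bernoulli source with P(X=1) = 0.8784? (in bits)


H = -p*log2(p) - (1-p)*log2(1-p). -0.8784*log2(0.8784) = 0.164305; -0.1216*log2(0.1216) = 0.369638. H = 0.164305 + 0.369638 = 0.5339

0.5339 bits


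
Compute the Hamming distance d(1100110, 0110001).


Count differing positions: ^ . ^ . ^ ^ ^ = 5 differences

5


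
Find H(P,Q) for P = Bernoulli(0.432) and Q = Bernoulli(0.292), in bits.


H(P,Q) = -p*log2(q) - (1-p)*log2(1-q). -0.432*log2(0.292) = 0.767215; -0.568*log2(0.708) = 0.282966. H(P,Q) = 0.767215 + 0.282966 = 1.0502

1.0502 bits


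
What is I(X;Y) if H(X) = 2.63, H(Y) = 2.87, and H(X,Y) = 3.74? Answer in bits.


I(X;Y) = H(X) + H(Y) - H(X,Y) = 2.63 + 2.87 - 3.74 = 1.76

1.76 bits


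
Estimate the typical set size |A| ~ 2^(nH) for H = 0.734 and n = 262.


log2|A_typical| = nH = 262 * 0.734 = 192.308, so |A_typical| ~ 2^192.308 = 7.771e+57

7.771e+57


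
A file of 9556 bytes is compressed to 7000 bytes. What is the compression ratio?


Ratio = original / compressed = 9556 / 7000 = 1.3651

1.3651


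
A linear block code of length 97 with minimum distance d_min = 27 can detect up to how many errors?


Detection capability = d_min - 1 = 27 - 1 = 26

26 errors


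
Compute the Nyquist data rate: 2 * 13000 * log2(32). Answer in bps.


Rate = 2 * B * log2(M) = 2 * 13000 * 5.0 = 130000.0

130000.0 bps


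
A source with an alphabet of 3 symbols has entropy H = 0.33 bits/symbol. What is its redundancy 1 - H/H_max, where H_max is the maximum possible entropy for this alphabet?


H_max = log2(K) = log2(3) = 1.585 bits/symbol. Redundancy = 1 - H/H_max = 1 - 0.33/1.585 = 1 - 0.2082 = 0.7918

0.7918


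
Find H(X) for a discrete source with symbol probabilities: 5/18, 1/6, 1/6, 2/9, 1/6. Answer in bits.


H = -sum(p_i * log2(p_i)). Terms: -(5/18)*log2(5/18) = 0.513332; -(1/6)*log2(1/6) = 0.430827; -(1/6)*log2(1/6) = 0.430827; -(2/9)*log2(2/9) = 0.482206; -(1/6)*log2(1/6) = 0.430827. H = 0.513332 + 0.430827 + 0.430827 + 0.482206 + 0.430827 = 2.288

2.288 bits


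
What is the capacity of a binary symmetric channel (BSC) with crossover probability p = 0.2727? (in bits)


H(p) = -p*log2(p) - (1-p)*log2(1-p) = -0.2727*log2(0.2727) - 0.7273*log2(0.7273) = 0.511207 + 0.334105 = 0.8453. C = 1 - H(p) = 1 - 0.8453 = 0.1547

0.1547 bits


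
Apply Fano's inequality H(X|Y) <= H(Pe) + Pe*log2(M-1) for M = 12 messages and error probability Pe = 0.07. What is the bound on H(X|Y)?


H(Pe) = -Pe*log2(Pe) - (1-Pe)*log2(1-Pe) = -0.07*log2(0.07) - 0.93*log2(0.93) = 0.268555 + 0.097369 = 0.3659. Pe*log2(M-1) = 0.07*log2(11) = 0.242160. Bound = H(Pe) + Pe*log2(M-1) = 0.268555 + 0.097369 + 0.242160 = 0.6081

0.6081 bits


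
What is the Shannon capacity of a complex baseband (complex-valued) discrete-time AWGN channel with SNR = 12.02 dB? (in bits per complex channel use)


SNR_linear = 10^(12.02/10) = 15.9221; C = log2(1 + SNR_linear) = log2(1 + 15.9221) = 4.0808

4.0808 bits/channel use


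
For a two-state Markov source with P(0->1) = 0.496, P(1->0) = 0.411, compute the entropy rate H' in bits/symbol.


Stationary distribution: pi_0 = p10/(p01+p10) = 0.4531, pi_1 = 0.5469. Entropy rate H' = pi_0*H(p01) + pi_1*H(p10) = 0.4531*1.0 + 0.5469*0.977 = 0.9874

0.9874 bits/symbol


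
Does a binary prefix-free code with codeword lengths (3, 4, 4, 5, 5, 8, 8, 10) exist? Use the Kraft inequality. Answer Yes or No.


Kraft sum = sum(2^(-l_i)) = 0.3213, need <= 1. Result: satisfied (a binary prefix-free code with these lengths exists)

Yes


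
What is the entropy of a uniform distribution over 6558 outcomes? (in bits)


H = log2(n) = log2(6558) = 12.679

12.679 bits


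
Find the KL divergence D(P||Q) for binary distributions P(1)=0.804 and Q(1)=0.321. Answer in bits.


KL = p*log2(p/q) + (1-p)*log2((1-p)/(1-q)) = 0.804*log2(0.804/0.321) + 0.196*log2(0.196/0.679) = 0.7137

0.7137 bits


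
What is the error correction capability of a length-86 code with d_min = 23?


Correction capability = floor((d-1)/2) = floor((23-1)/2) = 11

11 errors


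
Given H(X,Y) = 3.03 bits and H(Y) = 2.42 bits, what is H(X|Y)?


H(X|Y) = H(X,Y) - H(Y) = 3.03 - 2.42 = 0.61

0.61 bits


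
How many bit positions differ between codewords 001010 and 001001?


Count differing positions: . . . . ^ ^ = 2 differences

2


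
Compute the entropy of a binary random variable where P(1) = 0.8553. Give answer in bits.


H = -p*log2(p) - (1-p)*log2(1-p). -0.8553*log2(0.8553) = 0.192868; -0.1447*log2(0.1447) = 0.403549. H = 0.192868 + 0.403549 = 0.5964

0.5964 bits


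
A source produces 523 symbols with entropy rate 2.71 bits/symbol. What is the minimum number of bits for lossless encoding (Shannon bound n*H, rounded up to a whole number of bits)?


Minimum bits >= n * H = 523 * 2.71 = 1417.33, rounded up to a whole number of bits = 1418

1418 bits


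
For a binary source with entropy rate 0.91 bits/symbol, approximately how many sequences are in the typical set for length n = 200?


log2|A_typical| = nH = 200 * 0.91 = 182.0, so |A_typical| ~ 2^182.0 = 6.130e+54

6.130e+54


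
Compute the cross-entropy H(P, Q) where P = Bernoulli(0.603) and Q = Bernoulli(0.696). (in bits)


H(P,Q) = -p*log2(q) - (1-p)*log2(1-q). -0.603*log2(0.696) = 0.315273; -0.397*log2(0.304) = 0.681989. H(P,Q) = 0.315273 + 0.681989 = 0.9973

0.9973 bits


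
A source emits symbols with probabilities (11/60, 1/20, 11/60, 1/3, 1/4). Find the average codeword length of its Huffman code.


Huffman construction (repeatedly merge the two least-probable nodes; each merge adds 1 bit to every symbol beneath it): 1/20 + 11/60 = 7/30; 11/60 + 7/30 = 5/12; 1/4 + 1/3 = 7/12; 5/12 + 7/12 = 1. Resulting codeword lengths (in the order the probabilities were given): (3, 3, 2, 2, 2). L_avg = sum(p_i * l_i) = 11/60*3 + 1/20*3 + 11/60*2 + 1/3*2 + 1/4*2 = 67/30 = 2.2333

2.2333 bits


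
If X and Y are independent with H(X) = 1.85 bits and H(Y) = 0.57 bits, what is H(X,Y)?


For independent variables, H(X,Y) = H(X) + H(Y) = 1.85 + 0.57 = 2.42

2.42 bits


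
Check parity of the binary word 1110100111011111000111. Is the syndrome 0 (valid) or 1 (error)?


Syndrome = XOR of all bits = 1 XOR 1 XOR 1 XOR 0 XOR 1 XOR 0 XOR 0 XOR 1 XOR 1 XOR 1 XOR 0 XOR 1 XOR 1 XOR 1 XOR 1 XOR 1 XOR 0 XOR 0 XOR 0 XOR 1 XOR 1 XOR 1 = 1

1


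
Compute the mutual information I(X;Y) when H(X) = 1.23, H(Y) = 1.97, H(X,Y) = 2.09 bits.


I(X;Y) = H(X) + H(Y) - H(X,Y) = 1.23 + 1.97 - 2.09 = 1.11

1.11 bits


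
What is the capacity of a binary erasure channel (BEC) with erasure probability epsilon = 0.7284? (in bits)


C = 1 - epsilon = 1 - 0.7284 = 0.2716

0.2716 bits


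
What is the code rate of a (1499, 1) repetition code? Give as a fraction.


Rate = k/n = 1/1499

1/1499


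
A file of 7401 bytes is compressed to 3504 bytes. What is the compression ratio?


Ratio = original / compressed = 7401 / 3504 = 2.1122

2.1122


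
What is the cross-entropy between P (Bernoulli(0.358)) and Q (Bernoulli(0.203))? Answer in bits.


H(P,Q) = -p*log2(q) - (1-p)*log2(1-q). -0.358*log2(0.203) = 0.823561; -0.642*log2(0.797) = 0.210158. H(P,Q) = 0.823561 + 0.210158 = 1.0337

1.0337 bits


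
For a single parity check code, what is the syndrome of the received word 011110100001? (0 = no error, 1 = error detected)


Syndrome = XOR of all bits = 0 XOR 1 XOR 1 XOR 1 XOR 1 XOR 0 XOR 1 XOR 0 XOR 0 XOR 0 XOR 0 XOR 1 = 0

0


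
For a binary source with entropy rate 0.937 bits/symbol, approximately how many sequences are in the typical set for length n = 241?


log2|A_typical| = nH = 241 * 0.937 = 225.817, so |A_typical| ~ 2^225.817 = 9.499e+67

9.499e+67


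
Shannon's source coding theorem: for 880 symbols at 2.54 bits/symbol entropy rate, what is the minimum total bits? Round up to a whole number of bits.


Minimum bits >= n * H = 880 * 2.54 = 2235.2, rounded up to a whole number of bits = 2236

2236 bits


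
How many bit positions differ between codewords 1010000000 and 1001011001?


Count differing positions: . . ^ ^ . ^ ^ . . ^ = 5 differences

5


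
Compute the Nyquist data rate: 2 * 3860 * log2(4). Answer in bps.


Rate = 2 * B * log2(M) = 2 * 3860 * 2.0 = 15440.0

15440.0 bps


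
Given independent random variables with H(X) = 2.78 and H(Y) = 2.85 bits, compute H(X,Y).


For independent variables, H(X,Y) = H(X) + H(Y) = 2.78 + 2.85 = 5.63

5.63 bits


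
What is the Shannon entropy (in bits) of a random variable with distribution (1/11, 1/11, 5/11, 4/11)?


H = -sum(p_i * log2(p_i)). Terms: -(1/11)*log2(1/11) = 0.314494; -(1/11)*log2(1/11) = 0.314494; -(5/11)*log2(5/11) = 0.517047; -(4/11)*log2(4/11) = 0.530702. H = 0.314494 + 0.314494 + 0.517047 + 0.530702 = 1.6767

1.6767 bits


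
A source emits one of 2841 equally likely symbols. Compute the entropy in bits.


H = log2(n) = log2(2841) = 11.4722

11.4722 bits


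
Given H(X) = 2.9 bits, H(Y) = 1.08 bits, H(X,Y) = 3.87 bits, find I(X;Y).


I(X;Y) = H(X) + H(Y) - H(X,Y) = 2.9 + 1.08 - 3.87 = 0.11

0.11 bits


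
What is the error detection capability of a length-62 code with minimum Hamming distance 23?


Detection capability = d_min - 1 = 23 - 1 = 22

22 errors


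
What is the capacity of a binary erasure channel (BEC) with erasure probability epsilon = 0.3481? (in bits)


C = 1 - epsilon = 1 - 0.3481 = 0.6519

0.6519 bits


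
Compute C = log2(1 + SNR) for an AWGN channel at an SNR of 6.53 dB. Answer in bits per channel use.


SNR_linear = 10^(6.53/10) = 4.4978; C = log2(1 + SNR_linear) = log2(1 + 4.4978) = 2.4589

2.4589 bits/channel use


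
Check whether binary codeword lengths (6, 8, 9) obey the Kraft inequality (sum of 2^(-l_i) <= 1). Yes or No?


Kraft sum = sum(2^(-l_i)) = 0.0215, need <= 1. Result: satisfied (a binary prefix-free code with these lengths exists)

Yes


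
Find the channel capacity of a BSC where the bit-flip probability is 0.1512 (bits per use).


H(p) = -p*log2(p) - (1-p)*log2(1-p) = -0.1512*log2(0.1512) - 0.8488*log2(0.8488) = 0.412091 + 0.200744 = 0.6128. C = 1 - H(p) = 1 - 0.6128 = 0.3872

0.3872 bits


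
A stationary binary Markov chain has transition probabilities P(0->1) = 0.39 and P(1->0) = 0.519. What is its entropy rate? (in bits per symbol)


Stationary distribution: pi_0 = p10/(p01+p10) = 0.571, pi_1 = 0.429. Entropy rate H' = pi_0*H(p01) + pi_1*H(p10) = 0.571*0.9648 + 0.429*0.999 = 0.9795

0.9795 bits/symbol


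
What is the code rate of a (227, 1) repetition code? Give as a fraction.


Rate = k/n = 1/227

1/227


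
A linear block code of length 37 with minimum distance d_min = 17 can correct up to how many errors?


Correction capability = floor((d-1)/2) = floor((17-1)/2) = 8

8 errors


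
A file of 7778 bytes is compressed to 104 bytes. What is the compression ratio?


Ratio = original / compressed = 7778 / 104 = 74.7885

74.7885


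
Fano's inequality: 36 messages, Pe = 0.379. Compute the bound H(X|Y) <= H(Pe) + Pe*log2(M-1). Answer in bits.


H(Pe) = -Pe*log2(Pe) - (1-Pe)*log2(1-Pe) = -0.379*log2(0.379) - 0.621*log2(0.621) = 0.530498 + 0.426835 = 0.9573. Pe*log2(M-1) = 0.379*log2(35) = 1.943998. Bound = H(Pe) + Pe*log2(M-1) = 0.530498 + 0.426835 + 1.943998 = 2.9013

2.9013 bits


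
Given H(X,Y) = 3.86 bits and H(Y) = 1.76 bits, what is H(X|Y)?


H(X|Y) = H(X,Y) - H(Y) = 3.86 - 1.76 = 2.1

2.1 bits


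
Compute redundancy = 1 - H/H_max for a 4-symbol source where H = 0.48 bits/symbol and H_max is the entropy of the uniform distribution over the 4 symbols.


H_max = log2(K) = log2(4) = 2.0 bits/symbol. Redundancy = 1 - H/H_max = 1 - 0.48/2.0 = 1 - 0.24 = 0.76

0.76


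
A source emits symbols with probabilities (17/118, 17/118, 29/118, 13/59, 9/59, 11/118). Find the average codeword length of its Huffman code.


Huffman construction (repeatedly merge the two least-probable nodes; each merge adds 1 bit to every symbol beneath it): 11/118 + 17/118 = 14/59; 17/118 + 9/59 = 35/118; 13/59 + 14/59 = 27/59; 29/118 + 35/118 = 32/59; 27/59 + 32/59 = 1. Resulting codeword lengths (in the order the probabilities were given): (3, 3, 2, 2, 3, 3). L_avg = sum(p_i * l_i) = 17/118*3 + 17/118*3 + 29/118*2 + 13/59*2 + 9/59*3 + 11/118*3 = 299/118 = 2.5339

2.5339 bits


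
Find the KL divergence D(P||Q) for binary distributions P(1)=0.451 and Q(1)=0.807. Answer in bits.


KL = p*log2(p/q) + (1-p)*log2((1-p)/(1-q)) = 0.451*log2(0.451/0.807) + 0.549*log2(0.549/0.193) = 0.4494

0.4494 bits


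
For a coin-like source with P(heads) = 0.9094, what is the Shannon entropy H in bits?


H = -p*log2(p) - (1-p)*log2(1-p). -0.9094*log2(0.9094) = 0.124600; -0.0906*log2(0.0906) = 0.313870. H = 0.124600 + 0.313870 = 0.4385

0.4385 bits


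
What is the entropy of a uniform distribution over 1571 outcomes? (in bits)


H = log2(n) = log2(1571) = 10.6175

10.6175 bits


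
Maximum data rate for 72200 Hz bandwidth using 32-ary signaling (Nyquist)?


Rate = 2 * B * log2(M) = 2 * 72200 * 5.0 = 722000.0

722000.0 bps


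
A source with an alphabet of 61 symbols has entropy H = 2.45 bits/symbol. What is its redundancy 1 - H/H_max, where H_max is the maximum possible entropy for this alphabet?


H_max = log2(K) = log2(61) = 5.9307 bits/symbol. Redundancy = 1 - H/H_max = 1 - 2.45/5.9307 = 1 - 0.4131 = 0.5869

0.5869


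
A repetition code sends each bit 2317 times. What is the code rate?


Rate = k/n = 1/2317

1/2317


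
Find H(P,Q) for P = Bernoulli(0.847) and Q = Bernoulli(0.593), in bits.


H(P,Q) = -p*log2(q) - (1-p)*log2(1-q). -0.847*log2(0.593) = 0.638550; -0.153*log2(0.407) = 0.198426. H(P,Q) = 0.638550 + 0.198426 = 0.837

0.837 bits


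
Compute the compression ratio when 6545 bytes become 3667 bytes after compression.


Ratio = original / compressed = 6545 / 3667 = 1.7848

1.7848


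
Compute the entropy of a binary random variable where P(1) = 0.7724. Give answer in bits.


H = -p*log2(p) - (1-p)*log2(1-p). -0.7724*log2(0.7724) = 0.287781; -0.2276*log2(0.2276) = 0.486023. H = 0.287781 + 0.486023 = 0.7738

0.7738 bits


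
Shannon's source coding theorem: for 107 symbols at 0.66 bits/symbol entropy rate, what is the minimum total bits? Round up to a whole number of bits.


Minimum bits >= n * H = 107 * 0.66 = 70.62, rounded up to a whole number of bits = 71

71 bits


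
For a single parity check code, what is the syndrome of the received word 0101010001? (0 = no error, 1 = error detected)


Syndrome = XOR of all bits = 0 XOR 1 XOR 0 XOR 1 XOR 0 XOR 1 XOR 0 XOR 0 XOR 0 XOR 1 = 0

0


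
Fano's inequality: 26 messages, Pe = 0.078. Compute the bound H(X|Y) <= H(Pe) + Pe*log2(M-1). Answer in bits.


H(Pe) = -Pe*log2(Pe) - (1-Pe)*log2(1-Pe) = -0.078*log2(0.078) - 0.922*log2(0.922) = 0.287070 + 0.108023 = 0.3951. Pe*log2(M-1) = 0.078*log2(25) = 0.362221. Bound = H(Pe) + Pe*log2(M-1) = 0.287070 + 0.108023 + 0.362221 = 0.7573

0.7573 bits


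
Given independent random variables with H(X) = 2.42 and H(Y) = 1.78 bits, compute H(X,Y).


For independent variables, H(X,Y) = H(X) + H(Y) = 2.42 + 1.78 = 4.2

4.2 bits


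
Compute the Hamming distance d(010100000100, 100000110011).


Count differing positions: ^ ^ . ^ . . ^ ^ . ^ ^ ^ = 8 differences

8


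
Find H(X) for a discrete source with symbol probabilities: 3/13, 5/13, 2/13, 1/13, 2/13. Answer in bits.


H = -sum(p_i * log2(p_i)). Terms: -(3/13)*log2(3/13) = 0.488187; -(5/13)*log2(5/13) = 0.530197; -(2/13)*log2(2/13) = 0.415452; -(1/13)*log2(1/13) = 0.284649; -(2/13)*log2(2/13) = 0.415452. H = 0.488187 + 0.530197 + 0.415452 + 0.284649 + 0.415452 = 2.1339

2.1339 bits


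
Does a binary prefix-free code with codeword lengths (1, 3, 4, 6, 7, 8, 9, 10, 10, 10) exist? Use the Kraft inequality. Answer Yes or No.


Kraft sum = sum(2^(-l_i)) = 0.7197, need <= 1. Result: satisfied (a binary prefix-free code with these lengths exists)

Yes


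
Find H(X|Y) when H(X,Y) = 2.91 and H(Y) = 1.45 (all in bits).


H(X|Y) = H(X,Y) - H(Y) = 2.91 - 1.45 = 1.46

1.46 bits


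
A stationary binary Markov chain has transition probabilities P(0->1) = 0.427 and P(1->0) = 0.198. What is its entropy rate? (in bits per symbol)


Stationary distribution: pi_0 = p10/(p01+p10) = 0.3168, pi_1 = 0.6832. Entropy rate H' = pi_0*H(p01) + pi_1*H(p10) = 0.3168*0.9846 + 0.6832*0.7179 = 0.8024

0.8024 bits/symbol


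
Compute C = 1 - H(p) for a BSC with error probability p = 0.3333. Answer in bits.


H(p) = -p*log2(p) - (1-p)*log2(1-p) = -0.3333*log2(0.3333) - 0.6667*log2(0.6667) = 0.528316 + 0.389946 = 0.9183. C = 1 - H(p) = 1 - 0.9183 = 0.0817

0.0817 bits


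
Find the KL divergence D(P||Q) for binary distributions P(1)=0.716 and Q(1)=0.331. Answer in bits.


KL = p*log2(p/q) + (1-p)*log2((1-p)/(1-q)) = 0.716*log2(0.716/0.331) + 0.284*log2(0.284/0.669) = 0.4459

0.4459 bits


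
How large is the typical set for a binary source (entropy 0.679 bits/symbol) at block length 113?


log2|A_typical| = nH = 113 * 0.679 = 76.727, so |A_typical| ~ 2^76.727 = 1.251e+23

1.251e+23


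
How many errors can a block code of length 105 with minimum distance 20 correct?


Correction capability = floor((d-1)/2) = floor((20-1)/2) = 9

9 errors


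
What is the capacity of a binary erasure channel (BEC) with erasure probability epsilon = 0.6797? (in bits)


C = 1 - epsilon = 1 - 0.6797 = 0.3203

0.3203 bits


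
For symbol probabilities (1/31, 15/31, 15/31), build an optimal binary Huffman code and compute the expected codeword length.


Huffman construction (repeatedly merge the two least-probable nodes; each merge adds 1 bit to every symbol beneath it): 1/31 + 15/31 = 16/31; 15/31 + 16/31 = 1. Resulting codeword lengths (in the order the probabilities were given): (2, 2, 1). L_avg = sum(p_i * l_i) = 1/31*2 + 15/31*2 + 15/31*1 = 47/31 = 1.5161

1.5161 bits


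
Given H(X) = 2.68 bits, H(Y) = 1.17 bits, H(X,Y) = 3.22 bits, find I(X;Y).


I(X;Y) = H(X) + H(Y) - H(X,Y) = 2.68 + 1.17 - 3.22 = 0.63

0.63 bits


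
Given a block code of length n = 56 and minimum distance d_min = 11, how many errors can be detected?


Detection capability = d_min - 1 = 11 - 1 = 10

10 errors


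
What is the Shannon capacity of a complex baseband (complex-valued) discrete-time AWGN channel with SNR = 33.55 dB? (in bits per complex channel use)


SNR_linear = 10^(33.55/10) = 2264.6443; C = log2(1 + SNR_linear) = log2(1 + 2264.6443) = 11.1457

11.1457 bits/channel use


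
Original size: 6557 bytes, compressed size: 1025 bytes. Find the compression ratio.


Ratio = original / compressed = 6557 / 1025 = 6.3971

6.3971


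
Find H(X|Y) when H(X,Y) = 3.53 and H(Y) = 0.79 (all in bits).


H(X|Y) = H(X,Y) - H(Y) = 3.53 - 0.79 = 2.74

2.74 bits
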